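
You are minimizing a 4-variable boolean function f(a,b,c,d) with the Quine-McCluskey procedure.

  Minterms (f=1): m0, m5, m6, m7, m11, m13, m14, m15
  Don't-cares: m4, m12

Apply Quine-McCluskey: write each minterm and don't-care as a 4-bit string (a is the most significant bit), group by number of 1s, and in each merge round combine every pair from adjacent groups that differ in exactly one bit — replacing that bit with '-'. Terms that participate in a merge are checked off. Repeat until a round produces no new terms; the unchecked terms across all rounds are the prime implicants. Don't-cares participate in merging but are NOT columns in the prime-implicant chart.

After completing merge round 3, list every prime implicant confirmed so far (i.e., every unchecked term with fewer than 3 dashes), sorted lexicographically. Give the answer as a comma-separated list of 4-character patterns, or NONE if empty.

0-00, 1-11

size-2^0 implicants → 0000(✓)  0100(✓)  0101(✓)  0110(✓)  0111(✓)  1011(✓)  1100(✓)  1101(✓)  1110(✓)  1111(✓)
size-2^1 implicants → -100(✓)  -101(✓)  -110(✓)  -111(✓)  0-00  01-0(✓)  01-1(✓)  010-(✓)  011-(✓)  1-11  11-0(✓)  11-1(✓)  110-(✓)  111-(✓)
size-2^2 implicants → -1-0(✓)  -1-1(✓)  -10-(✓)  -11-(✓)  01--(✓)  11--(✓)
size-2^3 implicants → -1--
Unchecked terms (primes): -1--, 0-00, 1-11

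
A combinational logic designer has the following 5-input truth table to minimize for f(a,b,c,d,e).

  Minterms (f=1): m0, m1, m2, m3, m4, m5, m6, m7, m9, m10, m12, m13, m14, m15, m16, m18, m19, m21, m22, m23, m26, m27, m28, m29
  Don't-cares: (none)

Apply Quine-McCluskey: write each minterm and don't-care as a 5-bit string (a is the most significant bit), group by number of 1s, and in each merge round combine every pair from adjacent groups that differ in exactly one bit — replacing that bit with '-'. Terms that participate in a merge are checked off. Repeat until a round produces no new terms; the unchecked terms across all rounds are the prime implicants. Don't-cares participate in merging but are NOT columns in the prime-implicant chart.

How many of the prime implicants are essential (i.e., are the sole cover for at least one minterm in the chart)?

size-2^0 implicants → 00000(✓)  00001(✓)  00010(✓)  00011(✓)  00100(✓)  00101(✓)  00110(✓)  00111(✓)  01001(✓)  01010(✓)  01100(✓)  01101(✓)  01110(✓)  01111(✓)  10000(✓)  10010(✓)  10011(✓)  10101(✓)  10110(✓)  10111(✓)  11010(✓)  11011(✓)  11100(✓)  11101(✓)
size-2^1 implicants → -0000(✓)  -0010(✓)  -0011(✓)  -0101(✓)  -0110(✓)  -0111(✓)  -1010(✓)  -1100(✓)  -1101(✓)  0-001(✓)  0-010(✓)  0-100(✓)  0-101(✓)  0-110(✓)  0-111(✓)  00-00(✓)  00-01(✓)  00-10(✓)  00-11(✓)  000-0(✓)  000-1(✓)  0000-(✓)  0001-(✓)  001-0(✓)  001-1(✓)  0010-(✓)  0011-(✓)  01-01(✓)  01-10(✓)  011-0(✓)  011-1(✓)  0110-(✓)  0111-(✓)  1-010(✓)  1-011(✓)  1-101(✓)  10-10(✓)  10-11(✓)  100-0(✓)  1001-(✓)  101-1(✓)  1011-(✓)  1101-(✓)  1110-(✓)
size-2^2 implicants → --010  --101  -0-10(✓)  -0-11(✓)  -00-0  -001-(✓)  -01-1  -011-(✓)  -110-  0--01  0--10  0-1-0(✓)  0-1-1(✓)  0-10-(✓)  0-11-(✓)  00--0(✓)  00--1(✓)  00-0-(✓)  00-1-(✓)  000--(✓)  001--(✓)  011--(✓)  1-01-  10-1-(✓)
size-2^3 implicants → -0-1-  0-1--  00---
Unchecked terms (primes): --010, --101, -0-1-, -00-0, -01-1, -110-, 0--01, 0--10, 0-1--, 00---, 1-01-
Minterm coverage:
  m0 ⊆ -00-0,00---
  m1 ⊆ 0--01,00---
  m2 ⊆ --010,-0-1-,-00-0,0--10,00---
  m3 ⊆ -0-1-,00---
  m4 ⊆ 0-1--,00---
  m5 ⊆ --101,-01-1,0--01,0-1--,00---
  m6 ⊆ -0-1-,0--10,0-1--,00---
  m7 ⊆ -0-1-,-01-1,0-1--,00---
  m9 ⊆ 0--01 [E]
  m10 ⊆ --010,0--10
  m12 ⊆ -110-,0-1--
  m13 ⊆ --101,-110-,0--01,0-1--
  m14 ⊆ 0--10,0-1--
  m15 ⊆ 0-1-- [E]
  m16 ⊆ -00-0 [E]
  m18 ⊆ --010,-0-1-,-00-0,1-01-
  m19 ⊆ -0-1-,1-01-
  m21 ⊆ --101,-01-1
  m22 ⊆ -0-1- [E]
  m23 ⊆ -0-1-,-01-1
  m26 ⊆ --010,1-01-
  m27 ⊆ 1-01- [E]
  m28 ⊆ -110- [E]
  m29 ⊆ --101,-110-
E = {-0-1-, -00-0, -110-, 0--01, 0-1--, 1-01-}

6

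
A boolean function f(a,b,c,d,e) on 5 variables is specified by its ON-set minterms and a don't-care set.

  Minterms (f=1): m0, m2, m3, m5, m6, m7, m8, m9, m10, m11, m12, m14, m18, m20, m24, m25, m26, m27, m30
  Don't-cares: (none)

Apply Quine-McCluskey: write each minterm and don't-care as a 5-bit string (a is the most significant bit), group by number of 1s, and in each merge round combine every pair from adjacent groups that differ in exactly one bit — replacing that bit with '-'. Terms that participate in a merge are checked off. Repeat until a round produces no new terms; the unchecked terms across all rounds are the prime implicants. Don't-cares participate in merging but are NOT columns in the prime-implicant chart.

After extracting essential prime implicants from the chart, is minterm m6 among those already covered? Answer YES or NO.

NO

Round 0: 00000✓ 00010✓ 00011✓ 00101✓ 00110✓ 00111✓ 01000✓ 01001✓ 01010✓ 01011✓ 01100✓ 01110✓ 10010✓ 10100 11000✓ 11001✓ 11010✓ 11011✓ 11110✓
Round 1: -0010✓ -1000✓ -1001✓ -1010✓ -1011✓ -1110✓ 0-000✓ 0-010✓ 0-011✓ 0-110✓ 00-10✓ 00-11✓ 000-0✓ 0001-✓ 001-1 0011-✓ 01-00✓ 01-10✓ 010-0✓ 010-1✓ 0100-✓ 0101-✓ 011-0✓ 1-010✓ 11-10✓ 110-0✓ 110-1✓ 1100-✓ 1101-✓
Round 2: --010 -1-10 -10-0✓ -10-1✓ -100-✓ -101-✓ 0--10 0-0-0 0-01- 00-1- 01--0 010--✓ 110--✓
Round 3: -10--
PIs = {--010, -1-10, -10--, 0--10, 0-0-0, 0-01-, 00-1-, 001-1, 01--0, 10100}
Coverage chart:
  m0: 0-0-0 ←essential
  m2: --010,0--10,0-0-0,0-01-,00-1-
  m3: 0-01-,00-1-
  m5: 001-1 ←essential
  m6: 0--10,00-1-
  m7: 00-1-,001-1
  m8: -10--,0-0-0,01--0
  m9: -10-- ←essential
  m10: --010,-1-10,-10--,0--10,0-0-0,0-01-,01--0
  m11: -10--,0-01-
  m12: 01--0 ←essential
  m14: -1-10,0--10,01--0
  m18: --010 ←essential
  m20: 10100 ←essential
  m24: -10-- ←essential
  m25: -10-- ←essential
  m26: --010,-1-10,-10--
  m27: -10-- ←essential
  m30: -1-10 ←essential
Essential: --010, -1-10, -10--, 0-0-0, 001-1, 01--0, 10100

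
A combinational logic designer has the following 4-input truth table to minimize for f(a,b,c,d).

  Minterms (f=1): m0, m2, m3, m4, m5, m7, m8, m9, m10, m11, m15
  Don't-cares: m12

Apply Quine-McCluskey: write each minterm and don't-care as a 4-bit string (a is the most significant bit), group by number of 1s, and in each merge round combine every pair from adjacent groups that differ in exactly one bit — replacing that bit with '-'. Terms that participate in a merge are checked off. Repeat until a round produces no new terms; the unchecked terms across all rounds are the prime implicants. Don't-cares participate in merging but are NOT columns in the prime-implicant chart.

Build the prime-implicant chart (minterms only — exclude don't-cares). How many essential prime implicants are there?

2

size-2^0 implicants → 0000(✓)  0010(✓)  0011(✓)  0100(✓)  0101(✓)  0111(✓)  1000(✓)  1001(✓)  1010(✓)  1011(✓)  1100(✓)  1111(✓)
size-2^1 implicants → -000(✓)  -010(✓)  -011(✓)  -100(✓)  -111(✓)  0-00(✓)  0-11(✓)  00-0(✓)  001-(✓)  01-1  010-  1-00(✓)  1-11(✓)  10-0(✓)  10-1(✓)  100-(✓)  101-(✓)
size-2^2 implicants → --00  --11  -0-0  -01-  10--
Unchecked terms (primes): --00, --11, -0-0, -01-, 01-1, 010-, 10--
Minterm coverage:
  m0 ⊆ --00,-0-0
  m2 ⊆ -0-0,-01-
  m3 ⊆ --11,-01-
  m4 ⊆ --00,010-
  m5 ⊆ 01-1,010-
  m7 ⊆ --11,01-1
  m8 ⊆ --00,-0-0,10--
  m9 ⊆ 10-- [E]
  m10 ⊆ -0-0,-01-,10--
  m11 ⊆ --11,-01-,10--
  m15 ⊆ --11 [E]
E = {--11, 10--}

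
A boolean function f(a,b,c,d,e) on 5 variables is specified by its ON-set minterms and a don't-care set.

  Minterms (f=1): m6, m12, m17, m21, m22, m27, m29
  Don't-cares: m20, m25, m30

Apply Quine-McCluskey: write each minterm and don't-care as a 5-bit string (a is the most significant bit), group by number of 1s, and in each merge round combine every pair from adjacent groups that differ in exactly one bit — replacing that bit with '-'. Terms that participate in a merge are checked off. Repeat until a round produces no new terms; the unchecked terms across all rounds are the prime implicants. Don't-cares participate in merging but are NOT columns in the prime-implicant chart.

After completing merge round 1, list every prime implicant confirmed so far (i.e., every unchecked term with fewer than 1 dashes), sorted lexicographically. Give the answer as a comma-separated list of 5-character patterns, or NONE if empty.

size-2^0 implicants → 00110(✓)  01100  10001(✓)  10100(✓)  10101(✓)  10110(✓)  11001(✓)  11011(✓)  11101(✓)  11110(✓)
size-2^1 implicants → -0110  1-001(✓)  1-101(✓)  1-110  10-01(✓)  101-0  1010-  11-01(✓)  110-1
size-2^2 implicants → 1--01
Unchecked terms (primes): -0110, 01100, 1--01, 1-110, 101-0, 1010-, 110-1

01100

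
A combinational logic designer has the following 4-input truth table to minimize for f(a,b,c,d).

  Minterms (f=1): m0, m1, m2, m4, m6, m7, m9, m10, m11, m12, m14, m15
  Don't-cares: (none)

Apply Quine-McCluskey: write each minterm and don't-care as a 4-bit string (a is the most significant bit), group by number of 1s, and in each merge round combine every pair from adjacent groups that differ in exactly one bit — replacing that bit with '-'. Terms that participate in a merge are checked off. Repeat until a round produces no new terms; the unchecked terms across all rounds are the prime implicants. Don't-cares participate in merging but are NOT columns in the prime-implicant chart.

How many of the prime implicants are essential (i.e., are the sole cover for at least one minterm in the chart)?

2

size-2^0 implicants → 0000(✓)  0001(✓)  0010(✓)  0100(✓)  0110(✓)  0111(✓)  1001(✓)  1010(✓)  1011(✓)  1100(✓)  1110(✓)  1111(✓)
size-2^1 implicants → -001  -010(✓)  -100(✓)  -110(✓)  -111(✓)  0-00(✓)  0-10(✓)  00-0(✓)  000-  01-0(✓)  011-(✓)  1-10(✓)  1-11(✓)  10-1  101-(✓)  11-0(✓)  111-(✓)
size-2^2 implicants → --10  -1-0  -11-  0--0  1-1-
Unchecked terms (primes): --10, -001, -1-0, -11-, 0--0, 000-, 1-1-, 10-1
Minterm coverage:
  m0 ⊆ 0--0,000-
  m1 ⊆ -001,000-
  m2 ⊆ --10,0--0
  m4 ⊆ -1-0,0--0
  m6 ⊆ --10,-1-0,-11-,0--0
  m7 ⊆ -11- [E]
  m9 ⊆ -001,10-1
  m10 ⊆ --10,1-1-
  m11 ⊆ 1-1-,10-1
  m12 ⊆ -1-0 [E]
  m14 ⊆ --10,-1-0,-11-,1-1-
  m15 ⊆ -11-,1-1-
E = {-1-0, -11-}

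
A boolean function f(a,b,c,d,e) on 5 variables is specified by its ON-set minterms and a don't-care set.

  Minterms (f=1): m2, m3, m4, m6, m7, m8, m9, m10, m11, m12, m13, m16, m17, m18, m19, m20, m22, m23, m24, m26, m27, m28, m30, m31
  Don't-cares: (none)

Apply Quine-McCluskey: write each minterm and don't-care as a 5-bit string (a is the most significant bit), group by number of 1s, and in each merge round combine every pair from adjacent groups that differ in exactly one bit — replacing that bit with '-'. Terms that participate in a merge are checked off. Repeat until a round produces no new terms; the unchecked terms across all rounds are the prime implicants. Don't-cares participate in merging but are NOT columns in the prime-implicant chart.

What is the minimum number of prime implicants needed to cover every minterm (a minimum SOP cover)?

size-2^0 implicants → 00010(✓)  00011(✓)  00100(✓)  00110(✓)  00111(✓)  01000(✓)  01001(✓)  01010(✓)  01011(✓)  01100(✓)  01101(✓)  10000(✓)  10001(✓)  10010(✓)  10011(✓)  10100(✓)  10110(✓)  10111(✓)  11000(✓)  11010(✓)  11011(✓)  11100(✓)  11110(✓)  11111(✓)
size-2^1 implicants → -0010(✓)  -0011(✓)  -0100(✓)  -0110(✓)  -0111(✓)  -1000(✓)  -1010(✓)  -1011(✓)  -1100(✓)  0-010(✓)  0-011(✓)  0-100(✓)  00-10(✓)  00-11(✓)  0001-(✓)  001-0(✓)  0011-(✓)  01-00(✓)  01-01(✓)  010-0(✓)  010-1(✓)  0100-(✓)  0101-(✓)  0110-(✓)  1-000(✓)  1-010(✓)  1-011(✓)  1-100(✓)  1-110(✓)  1-111(✓)  10-00(✓)  10-10(✓)  10-11(✓)  100-0(✓)  100-1(✓)  1000-(✓)  1001-(✓)  101-0(✓)  1011-(✓)  11-00(✓)  11-10(✓)  11-11(✓)  110-0(✓)  1101-(✓)  111-0(✓)  1111-(✓)
size-2^2 implicants → --010(✓)  --011(✓)  --100  -0-10(✓)  -0-11(✓)  -001-(✓)  -01-0  -011-(✓)  -1-00  -10-0  -101-(✓)  0-01-(✓)  00-1-(✓)  01-0-  010--  1--00(✓)  1--10(✓)  1--11(✓)  1-0-0(✓)  1-01-(✓)  1-1-0(✓)  1-11-(✓)  10--0(✓)  10-1-(✓)  100--  11--0(✓)  11-1-(✓)
size-2^3 implicants → --01-  -0-1-  1---0  1--1-
Unchecked terms (primes): --01-, --100, -0-1-, -01-0, -1-00, -10-0, 01-0-, 010--, 1---0, 1--1-, 100--
Minterm coverage:
  m2 ⊆ --01-,-0-1-
  m3 ⊆ --01-,-0-1-
  m4 ⊆ --100,-01-0
  m6 ⊆ -0-1-,-01-0
  m7 ⊆ -0-1- [E]
  m8 ⊆ -1-00,-10-0,01-0-,010--
  m9 ⊆ 01-0-,010--
  m10 ⊆ --01-,-10-0,010--
  m11 ⊆ --01-,010--
  m12 ⊆ --100,-1-00,01-0-
  m13 ⊆ 01-0- [E]
  m16 ⊆ 1---0,100--
  m17 ⊆ 100-- [E]
  m18 ⊆ --01-,-0-1-,1---0,1--1-,100--
  m19 ⊆ --01-,-0-1-,1--1-,100--
  m20 ⊆ --100,-01-0,1---0
  m22 ⊆ -0-1-,-01-0,1---0,1--1-
  m23 ⊆ -0-1-,1--1-
  m24 ⊆ -1-00,-10-0,1---0
  m26 ⊆ --01-,-10-0,1---0,1--1-
  m27 ⊆ --01-,1--1-
  m28 ⊆ --100,-1-00,1---0
  m30 ⊆ 1---0,1--1-
  m31 ⊆ 1--1- [E]
E = {-0-1-, 01-0-, 1--1-, 100--}
Petrick residual → --01-, --100, -1-00
Cover = c'd + cd'e' + b'd + bd'e' + a'bd' + ad + ab'c'  |cover|=7

7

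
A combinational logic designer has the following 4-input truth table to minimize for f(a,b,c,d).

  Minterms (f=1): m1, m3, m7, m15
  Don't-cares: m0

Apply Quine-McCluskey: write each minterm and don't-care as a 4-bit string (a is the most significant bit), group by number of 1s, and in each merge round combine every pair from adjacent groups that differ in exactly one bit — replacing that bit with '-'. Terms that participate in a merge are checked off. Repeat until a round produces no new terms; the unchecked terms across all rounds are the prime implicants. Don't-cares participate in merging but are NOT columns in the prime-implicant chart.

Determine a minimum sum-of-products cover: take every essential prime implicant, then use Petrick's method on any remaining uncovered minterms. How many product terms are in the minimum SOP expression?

size-2^0 implicants → 0000(✓)  0001(✓)  0011(✓)  0111(✓)  1111(✓)
size-2^1 implicants → -111  0-11  00-1  000-
Unchecked terms (primes): -111, 0-11, 00-1, 000-
Minterm coverage:
  m1 ⊆ 00-1,000-
  m3 ⊆ 0-11,00-1
  m7 ⊆ -111,0-11
  m15 ⊆ -111 [E]
E = {-111}
Petrick residual → 00-1
Cover = bcd + a'b'd  |cover|=2

2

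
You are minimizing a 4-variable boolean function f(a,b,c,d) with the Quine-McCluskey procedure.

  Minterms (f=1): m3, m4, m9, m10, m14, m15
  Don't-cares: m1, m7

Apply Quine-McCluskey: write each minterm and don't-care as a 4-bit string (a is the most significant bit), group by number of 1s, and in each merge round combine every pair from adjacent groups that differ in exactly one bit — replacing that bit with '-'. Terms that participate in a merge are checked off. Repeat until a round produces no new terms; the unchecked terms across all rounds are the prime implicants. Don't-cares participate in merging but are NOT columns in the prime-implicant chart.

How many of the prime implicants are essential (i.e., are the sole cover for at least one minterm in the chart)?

3

size-2^0 implicants → 0001(✓)  0011(✓)  0100  0111(✓)  1001(✓)  1010(✓)  1110(✓)  1111(✓)
size-2^1 implicants → -001  -111  0-11  00-1  1-10  111-
Unchecked terms (primes): -001, -111, 0-11, 00-1, 0100, 1-10, 111-
Minterm coverage:
  m3 ⊆ 0-11,00-1
  m4 ⊆ 0100 [E]
  m9 ⊆ -001 [E]
  m10 ⊆ 1-10 [E]
  m14 ⊆ 1-10,111-
  m15 ⊆ -111,111-
E = {-001, 0100, 1-10}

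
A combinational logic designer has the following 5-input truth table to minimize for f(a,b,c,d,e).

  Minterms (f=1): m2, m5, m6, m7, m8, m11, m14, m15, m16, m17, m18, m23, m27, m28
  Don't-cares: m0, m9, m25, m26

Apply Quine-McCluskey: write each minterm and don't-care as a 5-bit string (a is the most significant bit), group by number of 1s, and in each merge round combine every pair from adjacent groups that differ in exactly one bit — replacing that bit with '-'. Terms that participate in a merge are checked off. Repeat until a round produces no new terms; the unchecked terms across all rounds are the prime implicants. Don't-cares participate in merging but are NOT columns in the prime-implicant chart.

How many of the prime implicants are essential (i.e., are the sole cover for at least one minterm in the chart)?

[col 0] 00000*, 00010*, 00101*, 00110*, 00111*, 01000*, 01001*, 01011*, 01110*, 01111*, 10000*, 10001*, 10010*, 10111*, 11001*, 11010*, 11011*, 11100
[col 1] -0000*, -0010*, -0111, -1001*, -1011*, 0-000, 0-110*, 0-111*, 00-10, 000-0*, 001-1, 0011-*, 01-11, 010-1*, 0100-, 0111-*, 1-001, 1-010, 100-0*, 1000-, 110-1*, 1101-
[col 2] -00-0, -10-1, 0-11-
Prime implicants: -00-0, -0111, -10-1, 0-000, 0-11-, 00-10, 001-1, 01-11, 0100-, 1-001, 1-010, 1000-, 1101-, 11100
PI chart (minterm → PIs covering it):
  2 | -00-0,00-10
  5 | 001-1  (sole → essential)
  6 | 0-11-,00-10
  7 | -0111,0-11-,001-1
  8 | 0-000,0100-
  11 | -10-1,01-11
  14 | 0-11-  (sole → essential)
  15 | 0-11-,01-11
  16 | -00-0,1000-
  17 | 1-001,1000-
  18 | -00-0,1-010
  23 | -0111  (sole → essential)
  27 | -10-1,1101-
  28 | 11100  (sole → essential)
Essential prime implicants: -0111, 0-11-, 001-1, 11100

4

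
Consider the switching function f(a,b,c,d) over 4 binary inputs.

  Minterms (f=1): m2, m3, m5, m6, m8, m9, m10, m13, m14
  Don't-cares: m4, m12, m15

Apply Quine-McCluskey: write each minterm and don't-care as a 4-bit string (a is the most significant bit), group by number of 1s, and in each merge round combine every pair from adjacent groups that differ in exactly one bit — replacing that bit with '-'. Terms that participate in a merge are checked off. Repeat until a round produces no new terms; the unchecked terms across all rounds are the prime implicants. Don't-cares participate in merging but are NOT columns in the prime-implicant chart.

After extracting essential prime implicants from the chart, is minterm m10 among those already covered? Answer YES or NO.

Round 0: 0010✓ 0011✓ 0100✓ 0101✓ 0110✓ 1000✓ 1001✓ 1010✓ 1100✓ 1101✓ 1110✓ 1111✓
Round 1: -010✓ -100✓ -101✓ -110✓ 0-10✓ 001- 01-0✓ 010-✓ 1-00✓ 1-01✓ 1-10✓ 10-0✓ 100-✓ 11-0✓ 11-1✓ 110-✓ 111-✓
Round 2: --10 -1-0 -10- 1--0 1-0- 11--
PIs = {--10, -1-0, -10-, 001-, 1--0, 1-0-, 11--}
Coverage chart:
  m2: --10,001-
  m3: 001- ←essential
  m5: -10- ←essential
  m6: --10,-1-0
  m8: 1--0,1-0-
  m9: 1-0- ←essential
  m10: --10,1--0
  m13: -10-,1-0-,11--
  m14: --10,-1-0,1--0,11--
Essential: -10-, 001-, 1-0-

NO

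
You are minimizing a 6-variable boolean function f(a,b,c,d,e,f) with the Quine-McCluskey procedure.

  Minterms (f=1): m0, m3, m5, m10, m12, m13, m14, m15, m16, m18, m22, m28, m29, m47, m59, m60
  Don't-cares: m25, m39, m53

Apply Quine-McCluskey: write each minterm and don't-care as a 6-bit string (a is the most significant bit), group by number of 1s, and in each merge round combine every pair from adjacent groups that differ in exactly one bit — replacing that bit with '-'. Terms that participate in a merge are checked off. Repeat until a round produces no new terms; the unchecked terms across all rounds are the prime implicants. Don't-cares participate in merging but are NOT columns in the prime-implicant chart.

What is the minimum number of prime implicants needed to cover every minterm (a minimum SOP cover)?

9

[col 0] 000000*, 000011, 000101*, 001010*, 001100*, 001101*, 001110*, 001111*, 010000*, 010010*, 010110*, 011001*, 011100*, 011101*, 100111*, 101111*, 110101, 111011, 111100*
[col 1] -01111, -11100, 0-0000, 0-1100*, 0-1101*, 00-101, 001-10, 0011-0*, 0011-1*, 00110-*, 00111-*, 010-10, 0100-0, 011-01, 01110-*, 10-111
[col 2] 0-110-, 0011--
Prime implicants: -01111, -11100, 0-0000, 0-110-, 00-101, 000011, 001-10, 0011--, 010-10, 0100-0, 011-01, 10-111, 110101, 111011
PI chart (minterm → PIs covering it):
  0 | 0-0000  (sole → essential)
  3 | 000011  (sole → essential)
  5 | 00-101  (sole → essential)
  10 | 001-10  (sole → essential)
  12 | 0-110-,0011--
  13 | 0-110-,00-101,0011--
  14 | 001-10,0011--
  15 | -01111,0011--
  16 | 0-0000,0100-0
  18 | 010-10,0100-0
  22 | 010-10  (sole → essential)
  28 | -11100,0-110-
  29 | 0-110-,011-01
  47 | -01111,10-111
  59 | 111011  (sole → essential)
  60 | -11100  (sole → essential)
Essential prime implicants: -11100, 0-0000, 00-101, 000011, 001-10, 010-10, 111011
Petrick residual → -01111, 0-110-
Minimum SOP uses 9 PIs: b'cdef + bcde'f' + a'c'd'e'f' + a'cde' + a'b'de'f + a'b'c'd'ef + a'b'cef' + a'bc'ef' + abcd'ef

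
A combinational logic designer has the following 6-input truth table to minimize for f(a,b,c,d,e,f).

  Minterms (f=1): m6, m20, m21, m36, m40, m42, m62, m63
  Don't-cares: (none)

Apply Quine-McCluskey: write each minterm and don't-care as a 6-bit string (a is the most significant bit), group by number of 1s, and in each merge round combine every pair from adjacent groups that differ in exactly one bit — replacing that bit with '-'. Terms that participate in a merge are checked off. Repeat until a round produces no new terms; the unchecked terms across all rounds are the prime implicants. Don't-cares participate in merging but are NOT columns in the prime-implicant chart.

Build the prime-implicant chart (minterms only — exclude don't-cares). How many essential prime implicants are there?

5

[col 0] 000110, 010100*, 010101*, 100100, 101000*, 101010*, 111110*, 111111*
[col 1] 01010-, 1010-0, 11111-
Prime implicants: 000110, 01010-, 100100, 1010-0, 11111-
PI chart (minterm → PIs covering it):
  6 | 000110  (sole → essential)
  20 | 01010-  (sole → essential)
  21 | 01010-  (sole → essential)
  36 | 100100  (sole → essential)
  40 | 1010-0  (sole → essential)
  42 | 1010-0  (sole → essential)
  62 | 11111-  (sole → essential)
  63 | 11111-  (sole → essential)
Essential prime implicants: 000110, 01010-, 100100, 1010-0, 11111-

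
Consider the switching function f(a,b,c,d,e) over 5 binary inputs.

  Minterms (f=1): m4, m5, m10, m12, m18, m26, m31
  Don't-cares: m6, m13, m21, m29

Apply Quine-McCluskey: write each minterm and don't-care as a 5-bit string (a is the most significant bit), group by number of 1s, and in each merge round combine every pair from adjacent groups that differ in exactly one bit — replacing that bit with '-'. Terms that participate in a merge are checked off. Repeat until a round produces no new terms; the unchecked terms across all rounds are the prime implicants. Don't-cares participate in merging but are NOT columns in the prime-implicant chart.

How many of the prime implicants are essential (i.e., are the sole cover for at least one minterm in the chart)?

size-2^0 implicants → 00100(✓)  00101(✓)  00110(✓)  01010(✓)  01100(✓)  01101(✓)  10010(✓)  10101(✓)  11010(✓)  11101(✓)  11111(✓)
size-2^1 implicants → -0101(✓)  -1010  -1101(✓)  0-100(✓)  0-101(✓)  001-0  0010-(✓)  0110-(✓)  1-010  1-101(✓)  111-1
size-2^2 implicants → --101  0-10-
Unchecked terms (primes): --101, -1010, 0-10-, 001-0, 1-010, 111-1
Minterm coverage:
  m4 ⊆ 0-10-,001-0
  m5 ⊆ --101,0-10-
  m10 ⊆ -1010 [E]
  m12 ⊆ 0-10- [E]
  m18 ⊆ 1-010 [E]
  m26 ⊆ -1010,1-010
  m31 ⊆ 111-1 [E]
E = {-1010, 0-10-, 1-010, 111-1}

4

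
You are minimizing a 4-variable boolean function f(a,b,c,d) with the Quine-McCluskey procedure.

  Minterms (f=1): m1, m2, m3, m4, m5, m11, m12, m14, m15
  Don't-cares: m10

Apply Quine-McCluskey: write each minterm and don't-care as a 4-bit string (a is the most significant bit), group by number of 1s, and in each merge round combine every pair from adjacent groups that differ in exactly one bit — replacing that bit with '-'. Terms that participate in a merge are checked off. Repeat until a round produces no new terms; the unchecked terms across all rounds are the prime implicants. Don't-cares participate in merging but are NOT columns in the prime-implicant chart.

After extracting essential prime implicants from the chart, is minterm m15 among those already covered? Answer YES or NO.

size-2^0 implicants → 0001(✓)  0010(✓)  0011(✓)  0100(✓)  0101(✓)  1010(✓)  1011(✓)  1100(✓)  1110(✓)  1111(✓)
size-2^1 implicants → -010(✓)  -011(✓)  -100  0-01  00-1  001-(✓)  010-  1-10(✓)  1-11(✓)  101-(✓)  11-0  111-(✓)
size-2^2 implicants → -01-  1-1-
Unchecked terms (primes): -01-, -100, 0-01, 00-1, 010-, 1-1-, 11-0
Minterm coverage:
  m1 ⊆ 0-01,00-1
  m2 ⊆ -01- [E]
  m3 ⊆ -01-,00-1
  m4 ⊆ -100,010-
  m5 ⊆ 0-01,010-
  m11 ⊆ -01-,1-1-
  m12 ⊆ -100,11-0
  m14 ⊆ 1-1-,11-0
  m15 ⊆ 1-1- [E]
E = {-01-, 1-1-}

YES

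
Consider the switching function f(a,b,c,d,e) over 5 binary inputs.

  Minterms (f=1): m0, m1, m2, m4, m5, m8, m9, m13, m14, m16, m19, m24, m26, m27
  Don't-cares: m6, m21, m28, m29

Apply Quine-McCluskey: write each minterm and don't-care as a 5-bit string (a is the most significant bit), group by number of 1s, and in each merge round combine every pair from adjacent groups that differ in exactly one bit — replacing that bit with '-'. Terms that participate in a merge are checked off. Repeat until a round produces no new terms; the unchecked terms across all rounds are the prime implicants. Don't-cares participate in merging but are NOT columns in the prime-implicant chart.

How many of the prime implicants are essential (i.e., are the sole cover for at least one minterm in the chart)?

4

size-2^0 implicants → 00000(✓)  00001(✓)  00010(✓)  00100(✓)  00101(✓)  00110(✓)  01000(✓)  01001(✓)  01101(✓)  01110(✓)  10000(✓)  10011(✓)  10101(✓)  11000(✓)  11010(✓)  11011(✓)  11100(✓)  11101(✓)
size-2^1 implicants → -0000(✓)  -0101(✓)  -1000(✓)  -1101(✓)  0-000(✓)  0-001(✓)  0-101(✓)  0-110  00-00(✓)  00-01(✓)  00-10(✓)  000-0(✓)  0000-(✓)  001-0(✓)  0010-(✓)  01-01(✓)  0100-(✓)  1-000(✓)  1-011  1-101(✓)  11-00  110-0  1101-  1110-
size-2^2 implicants → --000  --101  0--01  0-00-  00--0  00-0-
Unchecked terms (primes): --000, --101, 0--01, 0-00-, 0-110, 00--0, 00-0-, 1-011, 11-00, 110-0, 1101-, 1110-
Minterm coverage:
  m0 ⊆ --000,0-00-,00--0,00-0-
  m1 ⊆ 0--01,0-00-,00-0-
  m2 ⊆ 00--0 [E]
  m4 ⊆ 00--0,00-0-
  m5 ⊆ --101,0--01,00-0-
  m8 ⊆ --000,0-00-
  m9 ⊆ 0--01,0-00-
  m13 ⊆ --101,0--01
  m14 ⊆ 0-110 [E]
  m16 ⊆ --000 [E]
  m19 ⊆ 1-011 [E]
  m24 ⊆ --000,11-00,110-0
  m26 ⊆ 110-0,1101-
  m27 ⊆ 1-011,1101-
E = {--000, 0-110, 00--0, 1-011}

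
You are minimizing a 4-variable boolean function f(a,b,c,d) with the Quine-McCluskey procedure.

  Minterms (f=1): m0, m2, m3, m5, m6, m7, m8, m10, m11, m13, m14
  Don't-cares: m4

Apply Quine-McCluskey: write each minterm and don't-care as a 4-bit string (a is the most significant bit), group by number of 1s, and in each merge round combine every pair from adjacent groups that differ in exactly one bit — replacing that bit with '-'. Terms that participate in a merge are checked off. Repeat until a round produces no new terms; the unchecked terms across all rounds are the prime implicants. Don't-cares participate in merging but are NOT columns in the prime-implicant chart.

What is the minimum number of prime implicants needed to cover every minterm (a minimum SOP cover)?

5

size-2^0 implicants → 0000(✓)  0010(✓)  0011(✓)  0100(✓)  0101(✓)  0110(✓)  0111(✓)  1000(✓)  1010(✓)  1011(✓)  1101(✓)  1110(✓)
size-2^1 implicants → -000(✓)  -010(✓)  -011(✓)  -101  -110(✓)  0-00(✓)  0-10(✓)  0-11(✓)  00-0(✓)  001-(✓)  01-0(✓)  01-1(✓)  010-(✓)  011-(✓)  1-10(✓)  10-0(✓)  101-(✓)
size-2^2 implicants → --10  -0-0  -01-  0--0  0-1-  01--
Unchecked terms (primes): --10, -0-0, -01-, -101, 0--0, 0-1-, 01--
Minterm coverage:
  m0 ⊆ -0-0,0--0
  m2 ⊆ --10,-0-0,-01-,0--0,0-1-
  m3 ⊆ -01-,0-1-
  m5 ⊆ -101,01--
  m6 ⊆ --10,0--0,0-1-,01--
  m7 ⊆ 0-1-,01--
  m8 ⊆ -0-0 [E]
  m10 ⊆ --10,-0-0,-01-
  m11 ⊆ -01- [E]
  m13 ⊆ -101 [E]
  m14 ⊆ --10 [E]
E = {--10, -0-0, -01-, -101}
Petrick residual → 0-1-
Cover = cd' + b'd' + b'c + bc'd + a'c  |cover|=5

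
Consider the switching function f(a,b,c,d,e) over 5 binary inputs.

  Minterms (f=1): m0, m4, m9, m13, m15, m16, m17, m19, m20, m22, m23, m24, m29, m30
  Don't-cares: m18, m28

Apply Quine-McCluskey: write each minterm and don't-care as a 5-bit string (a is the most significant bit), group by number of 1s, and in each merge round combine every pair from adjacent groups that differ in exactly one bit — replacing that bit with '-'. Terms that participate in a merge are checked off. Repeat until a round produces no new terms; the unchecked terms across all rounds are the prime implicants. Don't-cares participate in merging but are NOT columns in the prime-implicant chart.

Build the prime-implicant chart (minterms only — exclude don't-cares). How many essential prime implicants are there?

7

size-2^0 implicants → 00000(✓)  00100(✓)  01001(✓)  01101(✓)  01111(✓)  10000(✓)  10001(✓)  10010(✓)  10011(✓)  10100(✓)  10110(✓)  10111(✓)  11000(✓)  11100(✓)  11101(✓)  11110(✓)
size-2^1 implicants → -0000(✓)  -0100(✓)  -1101  00-00(✓)  01-01  011-1  1-000(✓)  1-100(✓)  1-110(✓)  10-00(✓)  10-10(✓)  10-11(✓)  100-0(✓)  100-1(✓)  1000-(✓)  1001-(✓)  101-0(✓)  1011-(✓)  11-00(✓)  111-0(✓)  1110-
size-2^2 implicants → -0-00  1--00  1-1-0  10--0  10-1-  100--
Unchecked terms (primes): -0-00, -1101, 01-01, 011-1, 1--00, 1-1-0, 10--0, 10-1-, 100--, 1110-
Minterm coverage:
  m0 ⊆ -0-00 [E]
  m4 ⊆ -0-00 [E]
  m9 ⊆ 01-01 [E]
  m13 ⊆ -1101,01-01,011-1
  m15 ⊆ 011-1 [E]
  m16 ⊆ -0-00,1--00,10--0,100--
  m17 ⊆ 100-- [E]
  m19 ⊆ 10-1-,100--
  m20 ⊆ -0-00,1--00,1-1-0,10--0
  m22 ⊆ 1-1-0,10--0,10-1-
  m23 ⊆ 10-1- [E]
  m24 ⊆ 1--00 [E]
  m29 ⊆ -1101,1110-
  m30 ⊆ 1-1-0 [E]
E = {-0-00, 01-01, 011-1, 1--00, 1-1-0, 10-1-, 100--}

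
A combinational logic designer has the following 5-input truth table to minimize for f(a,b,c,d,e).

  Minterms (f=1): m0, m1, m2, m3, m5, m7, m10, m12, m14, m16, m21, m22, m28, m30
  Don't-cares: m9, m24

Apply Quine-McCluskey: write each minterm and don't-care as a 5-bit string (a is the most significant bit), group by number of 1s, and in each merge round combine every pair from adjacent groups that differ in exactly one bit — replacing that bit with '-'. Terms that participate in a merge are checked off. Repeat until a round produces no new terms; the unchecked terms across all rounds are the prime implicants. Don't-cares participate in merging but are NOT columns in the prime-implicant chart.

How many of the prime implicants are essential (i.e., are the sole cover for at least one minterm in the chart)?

4

size-2^0 implicants → 00000(✓)  00001(✓)  00010(✓)  00011(✓)  00101(✓)  00111(✓)  01001(✓)  01010(✓)  01100(✓)  01110(✓)  10000(✓)  10101(✓)  10110(✓)  11000(✓)  11100(✓)  11110(✓)
size-2^1 implicants → -0000  -0101  -1100(✓)  -1110(✓)  0-001  0-010  00-01(✓)  00-11(✓)  000-0(✓)  000-1(✓)  0000-(✓)  0001-(✓)  001-1(✓)  01-10  011-0(✓)  1-000  1-110  11-00  111-0(✓)
size-2^2 implicants → -11-0  00--1  000--
Unchecked terms (primes): -0000, -0101, -11-0, 0-001, 0-010, 00--1, 000--, 01-10, 1-000, 1-110, 11-00
Minterm coverage:
  m0 ⊆ -0000,000--
  m1 ⊆ 0-001,00--1,000--
  m2 ⊆ 0-010,000--
  m3 ⊆ 00--1,000--
  m5 ⊆ -0101,00--1
  m7 ⊆ 00--1 [E]
  m10 ⊆ 0-010,01-10
  m12 ⊆ -11-0 [E]
  m14 ⊆ -11-0,01-10
  m16 ⊆ -0000,1-000
  m21 ⊆ -0101 [E]
  m22 ⊆ 1-110 [E]
  m28 ⊆ -11-0,11-00
  m30 ⊆ -11-0,1-110
E = {-0101, -11-0, 00--1, 1-110}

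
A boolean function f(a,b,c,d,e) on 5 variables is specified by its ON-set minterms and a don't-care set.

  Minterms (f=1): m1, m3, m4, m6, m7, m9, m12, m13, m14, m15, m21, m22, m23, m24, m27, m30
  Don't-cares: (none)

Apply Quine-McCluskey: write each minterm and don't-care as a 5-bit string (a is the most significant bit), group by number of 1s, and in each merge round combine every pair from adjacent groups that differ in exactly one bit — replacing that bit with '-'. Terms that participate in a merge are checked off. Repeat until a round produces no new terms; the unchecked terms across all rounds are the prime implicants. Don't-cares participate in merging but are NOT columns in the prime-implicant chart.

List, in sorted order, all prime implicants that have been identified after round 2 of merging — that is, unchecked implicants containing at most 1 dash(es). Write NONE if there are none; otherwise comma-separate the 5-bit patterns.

0-001, 00-11, 000-1, 01-01, 101-1, 11000, 11011

Round 0: 00001✓ 00011✓ 00100✓ 00110✓ 00111✓ 01001✓ 01100✓ 01101✓ 01110✓ 01111✓ 10101✓ 10110✓ 10111✓ 11000 11011 11110✓
Round 1: -0110✓ -0111✓ -1110✓ 0-001 0-100✓ 0-110✓ 0-111✓ 00-11 000-1 001-0✓ 0011-✓ 01-01 011-0✓ 011-1✓ 0110-✓ 0111-✓ 1-110✓ 101-1 1011-✓
Round 2: --110 -011- 0-1-0 0-11- 011--
PIs = {--110, -011-, 0-001, 0-1-0, 0-11-, 00-11, 000-1, 01-01, 011--, 101-1, 11000, 11011}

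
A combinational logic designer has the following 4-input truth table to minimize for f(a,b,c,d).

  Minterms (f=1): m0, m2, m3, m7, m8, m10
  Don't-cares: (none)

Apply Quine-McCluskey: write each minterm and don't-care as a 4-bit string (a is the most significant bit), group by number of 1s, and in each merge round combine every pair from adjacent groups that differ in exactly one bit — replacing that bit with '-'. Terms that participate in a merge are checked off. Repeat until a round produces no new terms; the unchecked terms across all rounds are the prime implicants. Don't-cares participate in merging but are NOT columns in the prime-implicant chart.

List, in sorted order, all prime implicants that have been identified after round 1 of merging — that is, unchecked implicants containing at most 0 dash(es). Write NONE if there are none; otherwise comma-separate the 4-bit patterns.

NONE

[col 0] 0000*, 0010*, 0011*, 0111*, 1000*, 1010*
[col 1] -000*, -010*, 0-11, 00-0*, 001-, 10-0*
[col 2] -0-0
Prime implicants: -0-0, 0-11, 001-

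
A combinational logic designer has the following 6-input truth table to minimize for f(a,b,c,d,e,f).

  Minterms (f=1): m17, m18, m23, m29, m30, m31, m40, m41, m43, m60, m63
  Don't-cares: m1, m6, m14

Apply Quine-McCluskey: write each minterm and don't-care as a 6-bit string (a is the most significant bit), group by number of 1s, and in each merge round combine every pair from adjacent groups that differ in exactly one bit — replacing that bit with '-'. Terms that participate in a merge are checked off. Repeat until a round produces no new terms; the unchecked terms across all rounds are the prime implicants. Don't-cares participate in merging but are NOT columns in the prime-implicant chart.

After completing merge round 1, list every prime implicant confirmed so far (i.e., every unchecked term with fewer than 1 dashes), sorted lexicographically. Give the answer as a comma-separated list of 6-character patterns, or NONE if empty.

Round 0: 000001✓ 000110✓ 001110✓ 010001✓ 010010 010111✓ 011101✓ 011110✓ 011111✓ 101000✓ 101001✓ 101011✓ 111100 111111✓
Round 1: -11111 0-0001 0-1110 00-110 01-111 0111-1 01111- 1010-1 10100-
PIs = {-11111, 0-0001, 0-1110, 00-110, 01-111, 010010, 0111-1, 01111-, 1010-1, 10100-, 111100}

010010, 111100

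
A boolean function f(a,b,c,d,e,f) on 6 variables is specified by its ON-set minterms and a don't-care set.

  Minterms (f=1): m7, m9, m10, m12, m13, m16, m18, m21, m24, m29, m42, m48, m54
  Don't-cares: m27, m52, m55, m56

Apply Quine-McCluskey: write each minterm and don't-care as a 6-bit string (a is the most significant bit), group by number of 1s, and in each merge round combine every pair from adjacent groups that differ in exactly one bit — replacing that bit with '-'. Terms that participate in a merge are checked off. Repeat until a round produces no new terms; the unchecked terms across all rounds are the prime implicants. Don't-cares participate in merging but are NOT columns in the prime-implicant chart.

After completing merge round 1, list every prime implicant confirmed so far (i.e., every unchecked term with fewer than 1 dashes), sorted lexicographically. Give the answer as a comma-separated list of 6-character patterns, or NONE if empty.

[col 0] 000111, 001001*, 001010*, 001100*, 001101*, 010000*, 010010*, 010101*, 011000*, 011011, 011101*, 101010*, 110000*, 110100*, 110110*, 110111*, 111000*
[col 1] -01010, -10000*, -11000*, 0-1101, 001-01, 00110-, 01-000*, 01-101, 0100-0, 11-000*, 110-00, 1101-0, 11011-
[col 2] -1-000
Prime implicants: -01010, -1-000, 0-1101, 000111, 001-01, 00110-, 01-101, 0100-0, 011011, 110-00, 1101-0, 11011-

000111, 011011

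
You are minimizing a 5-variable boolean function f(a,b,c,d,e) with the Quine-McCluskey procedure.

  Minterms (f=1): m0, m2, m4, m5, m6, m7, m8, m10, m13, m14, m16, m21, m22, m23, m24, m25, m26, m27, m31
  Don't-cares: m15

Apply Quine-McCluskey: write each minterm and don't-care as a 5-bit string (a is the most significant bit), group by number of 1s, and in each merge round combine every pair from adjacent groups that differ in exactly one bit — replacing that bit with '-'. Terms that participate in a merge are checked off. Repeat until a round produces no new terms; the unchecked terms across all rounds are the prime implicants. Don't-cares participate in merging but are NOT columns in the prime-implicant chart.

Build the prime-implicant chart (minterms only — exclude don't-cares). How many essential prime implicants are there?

5

Round 0: 00000✓ 00010✓ 00100✓ 00101✓ 00110✓ 00111✓ 01000✓ 01010✓ 01101✓ 01110✓ 01111✓ 10000✓ 10101✓ 10110✓ 10111✓ 11000✓ 11001✓ 11010✓ 11011✓ 11111✓
Round 1: -0000✓ -0101✓ -0110✓ -0111✓ -1000✓ -1010✓ -1111✓ 0-000✓ 0-010✓ 0-101✓ 0-110✓ 0-111✓ 00-00✓ 00-10✓ 000-0✓ 001-0✓ 001-1✓ 0010-✓ 0011-✓ 01-10✓ 010-0✓ 011-1✓ 0111-✓ 1-000✓ 1-111✓ 101-1✓ 1011-✓ 11-11 110-0✓ 110-1✓ 1100-✓ 1101-✓
Round 2: --000 --111 -01-1 -011- -10-0 0--10 0-0-0 0-1-1 0-11- 00--0 001-- 110--
PIs = {--000, --111, -01-1, -011-, -10-0, 0--10, 0-0-0, 0-1-1, 0-11-, 00--0, 001--, 11-11, 110--}
Coverage chart:
  m0: --000,0-0-0,00--0
  m2: 0--10,0-0-0,00--0
  m4: 00--0,001--
  m5: -01-1,0-1-1,001--
  m6: -011-,0--10,0-11-,00--0,001--
  m7: --111,-01-1,-011-,0-1-1,0-11-,001--
  m8: --000,-10-0,0-0-0
  m10: -10-0,0--10,0-0-0
  m13: 0-1-1 ←essential
  m14: 0--10,0-11-
  m16: --000 ←essential
  m21: -01-1 ←essential
  m22: -011- ←essential
  m23: --111,-01-1,-011-
  m24: --000,-10-0,110--
  m25: 110-- ←essential
  m26: -10-0,110--
  m27: 11-11,110--
  m31: --111,11-11
Essential: --000, -01-1, -011-, 0-1-1, 110--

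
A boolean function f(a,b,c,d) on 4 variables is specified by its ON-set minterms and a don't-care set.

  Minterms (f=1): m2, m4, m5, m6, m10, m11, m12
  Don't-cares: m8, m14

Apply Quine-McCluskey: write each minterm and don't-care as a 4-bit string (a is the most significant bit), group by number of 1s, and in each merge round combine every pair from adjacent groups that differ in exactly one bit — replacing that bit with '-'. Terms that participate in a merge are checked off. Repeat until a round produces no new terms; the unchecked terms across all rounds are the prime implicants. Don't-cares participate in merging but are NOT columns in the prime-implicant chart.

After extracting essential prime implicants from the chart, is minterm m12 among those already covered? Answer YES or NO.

[col 0] 0010*, 0100*, 0101*, 0110*, 1000*, 1010*, 1011*, 1100*, 1110*
[col 1] -010*, -100*, -110*, 0-10*, 01-0*, 010-, 1-00*, 1-10*, 10-0*, 101-, 11-0*
[col 2] --10, -1-0, 1--0
Prime implicants: --10, -1-0, 010-, 1--0, 101-
PI chart (minterm → PIs covering it):
  2 | --10  (sole → essential)
  4 | -1-0,010-
  5 | 010-  (sole → essential)
  6 | --10,-1-0
  10 | --10,1--0,101-
  11 | 101-  (sole → essential)
  12 | -1-0,1--0
Essential prime implicants: --10, 010-, 101-

NO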